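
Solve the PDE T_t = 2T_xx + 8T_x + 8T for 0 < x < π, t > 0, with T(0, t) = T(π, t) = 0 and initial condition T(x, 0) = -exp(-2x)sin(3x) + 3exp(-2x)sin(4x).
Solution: Substitute T = exp(-2x)u, i.e. u = exp(2x)T.
By the product rule, T_x = exp(-2x)(u_x - 2u), T_xx = exp(-2x)(u_xx - 4u_x + 4u), T_t = exp(-2x)u_t.
Substituting into the PDE and dividing by exp(-2x): u_t = 2(u_xx - 4u_x + 4u) + 8(u_x - 2u) + 8u.
The lower-order terms cancel, leaving the standard heat equation u_t = 2u_xx.
Initial data for u: u(x,0) = exp(2x)T(x,0) = -sin(3x) + 3sin(4x). The boundary conditions carry over: u(0,t) = u(π,t) = 0.
Solve for u:
  Using separation of variables u = X(x)G(t):
  Eigenfunctions: sin(nx), n = 1, 2, 3, ...
  General solution: u(x, t) = Σ c_n sin(nx) exp(-2n² t)
  Matching u(x,0) = -sin(3x) + 3sin(4x) term by term: c_3=-1, c_4=3.
Hence u(x,t) = -exp(-18t)sin(3x) + 3exp(-32t)sin(4x).
Transform back: T(x,t) = exp(-2x)u(x,t).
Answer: T(x, t) = -exp(-18t)exp(-2x)sin(3x) + 3exp(-32t)exp(-2x)sin(4x)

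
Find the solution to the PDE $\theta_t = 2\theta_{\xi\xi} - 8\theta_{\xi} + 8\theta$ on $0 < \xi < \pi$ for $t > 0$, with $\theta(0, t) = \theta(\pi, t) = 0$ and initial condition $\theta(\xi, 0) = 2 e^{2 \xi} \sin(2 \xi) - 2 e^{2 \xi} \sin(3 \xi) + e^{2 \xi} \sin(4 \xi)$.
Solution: Substitute $\theta = e^{2\xi}u$.
Then $\theta_{\xi} = e^{2\xi}(u_{\xi} + 2u)$, $\theta_{\xi\xi} = e^{2\xi}(u_{\xi\xi} + 4u_{\xi} + 4u)$, $\theta_t = e^{2\xi}u_t$; substituting and dividing by $e^{2\xi}$, the lower-order terms cancel: $u_t = 2u_{\xi\xi}$ (standard heat equation).
Data for $u$: $u(\xi,0) = e^{-2\xi}\theta(\xi,0) = 2 \sin(2 \xi) - 2 \sin(3 \xi) + \sin(4 \xi)$. The boundary conditions carry over: $u(0,t) = u(\pi,t) = 0$.
Separating variables: $u = \sum c_n e^{-2n^2t} \sin(n\xi)$. From $u(\xi,0) = 2 \sin(2 \xi) - 2 \sin(3 \xi) + \sin(4 \xi)$: $c_2=2, c_3=-2, c_4=1$.
So $u(\xi,t) = 2 e^{-8 t} \sin(2 \xi) - 2 e^{-18 t} \sin(3 \xi) + e^{-32 t} \sin(4 \xi)$, and $\theta(\xi,t) = e^{2\xi}u(\xi,t)$.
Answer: $\theta(\xi, t) = 2 e^{2 \xi} e^{-8 t} \sin(2 \xi) - 2 e^{2 \xi} e^{-18 t} \sin(3 \xi) + e^{2 \xi} e^{-32 t} \sin(4 \xi)$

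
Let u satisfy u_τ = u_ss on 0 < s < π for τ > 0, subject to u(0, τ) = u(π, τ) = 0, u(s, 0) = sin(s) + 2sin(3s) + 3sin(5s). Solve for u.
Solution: Using separation of variables u = X(s)T(τ):
Eigenfunctions: sin(ns), n = 1, 2, 3, ...
General solution: u(s, τ) = Σ c_n sin(ns) exp(-n² τ)
Matching u(s,0) = sin(s) + 2sin(3s) + 3sin(5s) term by term: c_1=1, c_3=2, c_5=3.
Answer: u(s, τ) = exp(-τ)sin(s) + 2exp(-9τ)sin(3s) + 3exp(-25τ)sin(5s)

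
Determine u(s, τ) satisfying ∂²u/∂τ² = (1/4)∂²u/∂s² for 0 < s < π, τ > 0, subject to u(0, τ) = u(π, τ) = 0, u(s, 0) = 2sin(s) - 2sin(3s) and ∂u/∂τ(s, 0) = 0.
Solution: Separating variables: u = Σ [A_n cos(ω_n τ) + B_n sin(ω_n τ)] sin(ns), ω_n = n/2. From ICs: A_1=2, A_3=-2.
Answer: u(s, τ) = 2sin(s)cos(τ/2) - 2sin(3s)cos(3τ/2)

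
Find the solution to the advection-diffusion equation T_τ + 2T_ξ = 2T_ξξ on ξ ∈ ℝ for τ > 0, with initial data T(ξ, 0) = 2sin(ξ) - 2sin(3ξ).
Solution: Change to a moving frame: let η = ξ - 2τ, σ = τ and write T(ξ,τ) = u(η,σ).
By the chain rule T_τ = u_σ - 2u_η, T_ξ = u_η, T_ξξ = u_ηη.
Then T_τ + 2T_ξ = u_σ: the advection term cancels and the PDE becomes the heat equation u_σ = 2u_ηη on η ∈ ℝ.
Initial data: u(η,0) = T(η,0) = 2sin(η) - 2sin(3η).
On η ∈ ℝ each mode satisfies (sin(nη))″ = -n² sin(nη), so exp(-2n²σ) sin(nη) solves the heat equation; by superposition u(η,σ) = Σ c_n exp(-2n²σ) sin(nη).
Reading off the coefficients: c_1=2, c_3=-2, so u(η,σ) = 2exp(-2σ)sin(η) - 2exp(-18σ)sin(3η).
Substituting back η = ξ - 2τ, σ = τ: T(ξ,τ) = u(ξ - 2τ, τ).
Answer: T(ξ, τ) = 2exp(-2τ)sin(ξ - 2τ) - 2exp(-18τ)sin(3ξ - 6τ)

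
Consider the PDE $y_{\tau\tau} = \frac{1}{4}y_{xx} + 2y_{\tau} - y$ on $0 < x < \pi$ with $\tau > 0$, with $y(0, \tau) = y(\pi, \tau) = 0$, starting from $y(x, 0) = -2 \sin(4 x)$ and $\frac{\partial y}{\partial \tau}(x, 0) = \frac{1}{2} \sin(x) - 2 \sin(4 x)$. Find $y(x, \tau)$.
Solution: Substitute $y = e^{\tau}u$.
Then $y_{\tau} = e^{\tau}(u_{\tau} + u)$, $y_{\tau\tau} = e^{\tau}(u_{\tau\tau} + 2u_{\tau} + u)$, $y_{xx} = e^{\tau}u_{xx}$; substituting and dividing by $e^{\tau}$, the lower-order terms cancel: $u_{\tau\tau} = \frac{1}{4}u_{xx}$ (standard wave equation).
Data for $u$: $u(x,0) = y(x,0) = -2 \sin(4 x)$; $u_{\tau}(x,0) = y_{\tau}(x,0) - y(x,0) = \frac{1}{2} \sin(x)$. The boundary conditions carry over: $u(0,\tau) = u(\pi,\tau) = 0$.
Separating variables: $u = \sum [A_n \cos(\omega_n \tau) + B_n \sin(\omega_n \tau)] \sin(nx)$, $\omega_n = n/2$. From ICs ($B_n$ = velocity coefficient / $\omega_n$): $A_4=-2, B_1=1$.
So $u(x,\tau) = \sin(x) \sin(\tau/2) - 2 \sin(4 x) \cos(2 \tau)$, and $y(x,\tau) = e^{\tau}u(x,\tau)$.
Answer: $y(x, \tau) = e^{\tau} \sin(\tau/2) \sin(x) - 2 e^{\tau} \sin(4 x) \cos(2 \tau)$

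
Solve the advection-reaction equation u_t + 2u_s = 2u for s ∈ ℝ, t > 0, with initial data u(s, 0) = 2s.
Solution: Substitute u = exp(2t)w, i.e. w = exp(-2t)u.
By the product rule, u_t = exp(2t)(w_t + 2w), u_s = exp(2t)w_s.
Substituting into the PDE and dividing by exp(2t): w_t + 2w + 2w_s = 2w.
The lower-order terms cancel, leaving the standard advection equation w_t + 2w_s = 0.
Initial data for w: w(s,0) = u(s,0) = 2s.
Solve for w:
  By method of characteristics (waves move right with speed 2):
  Along characteristics s - 2t = const, w is constant, so w(s,t) = f(s - 2t) with f = w(·, 0).
Hence w(s,t) = 2s - 4t.
Transform back: u(s,t) = exp(2t)w(s,t).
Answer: u(s, t) = 2sexp(2t) - 4texp(2t)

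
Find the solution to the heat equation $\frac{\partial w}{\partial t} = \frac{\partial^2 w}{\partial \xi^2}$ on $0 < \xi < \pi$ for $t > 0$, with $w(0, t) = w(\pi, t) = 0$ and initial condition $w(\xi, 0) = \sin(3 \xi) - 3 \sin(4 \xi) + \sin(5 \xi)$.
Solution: Using separation of variables $w = X(\xi)T(t)$:
Eigenfunctions: $\sin(n\xi)$, $n = 1, 2, 3, \ldots$
General solution: $w(\xi, t) = \sum c_n \sin(n\xi) e^{-n^2 t}$
Matching $w(\xi,0) = \sin(3 \xi) - 3 \sin(4 \xi) + \sin(5 \xi)$ term by term: $c_3=1, c_4=-3, c_5=1$.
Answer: $w(\xi, t) = e^{-9 t} \sin(3 \xi) - 3 e^{-16 t} \sin(4 \xi) + e^{-25 t} \sin(5 \xi)$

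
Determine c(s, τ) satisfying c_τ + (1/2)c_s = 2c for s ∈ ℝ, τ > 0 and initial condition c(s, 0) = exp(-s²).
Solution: Substitute c = exp(2τ)u, i.e. u = exp(-2τ)c.
By the product rule, c_τ = exp(2τ)(u_τ + 2u), c_s = exp(2τ)u_s.
Substituting into the PDE and dividing by exp(2τ): u_τ + 2u + (1/2)u_s = 2u.
The lower-order terms cancel, leaving the standard advection equation u_τ + (1/2)u_s = 0.
Initial data for u: u(s,0) = c(s,0) = exp(-s²).
Solve for u:
  By method of characteristics (waves move right with speed 1/2):
  Along characteristics s - (1/2)τ = const, u is constant, so u(s,τ) = f(s - (1/2)τ) with f = u(·, 0).
Hence u(s,τ) = exp(-(s - τ/2)²).
Transform back: c(s,τ) = exp(2τ)u(s,τ).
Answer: c(s, τ) = exp(2τ)exp(-(s - τ/2)²)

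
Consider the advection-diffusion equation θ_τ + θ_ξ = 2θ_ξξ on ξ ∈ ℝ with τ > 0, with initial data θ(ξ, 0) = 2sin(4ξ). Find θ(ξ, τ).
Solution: Moving frame: η = ξ - τ, σ = τ, θ = u(η,σ), so θ_τ = u_σ - u_η and θ_ξξ = u_ηη.
Hence θ_τ + θ_ξ = u_σ and the PDE becomes the heat equation u_σ = 2u_ηη on η ∈ ℝ.
Initial data: u(η,0) = θ(η,0) = 2sin(4η). Each mode sin(nη) decays as exp(-2n²σ) on ℝ, so u(η,σ) = Σ c_n exp(-2n²σ) sin(nη) with c_4=2: u(η,σ) = 2exp(-32σ)sin(4η).
Substituting back: θ(ξ,τ) = u(ξ - τ, τ).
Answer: θ(ξ, τ) = 2exp(-32τ)sin(4ξ - 4τ)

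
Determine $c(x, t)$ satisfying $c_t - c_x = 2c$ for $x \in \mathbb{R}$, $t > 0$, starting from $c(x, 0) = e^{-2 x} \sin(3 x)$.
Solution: Substitute $c = e^{-2x}u$, i.e. $u = e^{2x}c$.
By the product rule, $c_x = e^{-2x}(u_x - 2u)$, $c_t = e^{-2x}u_t$.
Substituting into the PDE and dividing by $e^{-2x}$: $u_t - (u_x - 2u) = 2u$.
The lower-order terms cancel, leaving the standard advection equation $u_t - u_x = 0$.
Initial data for $u$: $u(x,0) = e^{2x}c(x,0) = \sin(3 x)$.
Solve for $u$:
  By method of characteristics (waves move left with speed 1):
  Along characteristics $x + t =$ const, $u$ is constant, so $u(x,t) = f(x + t)$ with $f = u( \cdot , 0)$.
Hence $u(x,t) = \sin(3 t + 3 x)$.
Transform back: $c(x,t) = e^{-2x}u(x,t)$.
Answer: $c(x, t) = e^{-2 x} \sin(3 t + 3 x)$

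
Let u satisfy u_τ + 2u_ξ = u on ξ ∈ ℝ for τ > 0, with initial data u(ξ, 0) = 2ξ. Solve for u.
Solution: Substitute u = exp(τ)w, i.e. w = exp(-τ)u.
By the product rule, u_τ = exp(τ)(w_τ + w), u_ξ = exp(τ)w_ξ.
Substituting into the PDE and dividing by exp(τ): w_τ + w + 2w_ξ = w.
The lower-order terms cancel, leaving the standard advection equation w_τ + 2w_ξ = 0.
Initial data for w: w(ξ,0) = u(ξ,0) = 2ξ.
Solve for w:
  By method of characteristics (waves move right with speed 2):
  Along characteristics ξ - 2τ = const, w is constant, so w(ξ,τ) = f(ξ - 2τ) with f = w(·, 0).
Hence w(ξ,τ) = 2ξ - 4τ.
Transform back: u(ξ,τ) = exp(τ)w(ξ,τ).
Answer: u(ξ, τ) = 2ξexp(τ) - 4τexp(τ)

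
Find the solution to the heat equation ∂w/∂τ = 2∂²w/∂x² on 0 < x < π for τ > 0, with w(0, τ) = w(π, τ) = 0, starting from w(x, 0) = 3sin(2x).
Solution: Using separation of variables w = X(x)T(τ):
Eigenfunctions: sin(nx), n = 1, 2, 3, ...
General solution: w(x, τ) = Σ c_n sin(nx) exp(-2n² τ)
Matching w(x,0) = 3sin(2x) term by term: c_2=3.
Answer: w(x, τ) = 3exp(-8τ)sin(2x)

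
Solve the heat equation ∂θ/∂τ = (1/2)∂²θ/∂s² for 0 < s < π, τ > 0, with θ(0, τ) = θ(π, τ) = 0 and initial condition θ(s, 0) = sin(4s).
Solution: Using separation of variables θ = X(s)G(τ):
Eigenfunctions: sin(ns), n = 1, 2, 3, ...
General solution: θ(s, τ) = Σ c_n sin(ns) exp(-n² τ/2)
Matching θ(s,0) = sin(4s) term by term: c_4=1.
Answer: θ(s, τ) = exp(-8τ)sin(4s)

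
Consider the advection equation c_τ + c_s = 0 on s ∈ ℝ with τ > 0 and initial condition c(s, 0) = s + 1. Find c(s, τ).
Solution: By characteristics (ds/dτ = 1), c(s,τ) = f(s - τ) with f = c(·, 0).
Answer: c(s, τ) = s - τ + 1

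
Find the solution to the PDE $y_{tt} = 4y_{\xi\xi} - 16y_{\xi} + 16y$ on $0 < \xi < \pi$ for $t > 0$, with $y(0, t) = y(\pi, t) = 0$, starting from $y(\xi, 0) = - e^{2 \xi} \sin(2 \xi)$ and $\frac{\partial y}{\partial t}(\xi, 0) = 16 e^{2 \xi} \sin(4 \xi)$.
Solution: Substitute $y = e^{2\xi}u$, i.e. $u = e^{-2\xi}y$.
By the product rule, $y_{\xi} = e^{2\xi}(u_{\xi} + 2u)$, $y_{\xi\xi} = e^{2\xi}(u_{\xi\xi} + 4u_{\xi} + 4u)$, $y_{tt} = e^{2\xi}u_{tt}$.
Substituting into the PDE and dividing by $e^{2\xi}$: $u_{tt} = 4(u_{\xi\xi} + 4u_{\xi} + 4u) - 16(u_{\xi} + 2u) + 16u$.
The lower-order terms cancel, leaving the standard wave equation $u_{tt} = 4u_{\xi\xi}$.
Initial data for $u$: $u(\xi,0) = e^{-2\xi}y(\xi,0) = - \sin(2 \xi)$; $u_t(\xi,0) = e^{-2\xi}y_t(\xi,0) = 16 \sin(4 \xi)$. The boundary conditions carry over: $u(0,t) = u(\pi,t) = 0$.
Solve for $u$:
  Using separation of variables $u = X(\xi)T(t)$:
  Eigenfunctions: $\sin(n\xi)$, $n = 1, 2, 3, \ldots$
  General solution: $u(\xi, t) = \sum [A_n \cos(2n t) + B_n \sin(2n t)] \sin(n\xi)$
  From $u(\xi,0) = - \sin(2 \xi)$: $A_2=-1$. From $u_t(\xi,0) = 16 \sin(4 \xi)$, using $u_t(\xi,0) = \sum \omega_n B_n \sin(n\xi)$ with $\omega_n = 2n$: $B_4 = 16/8 = 2$.
Hence $u(\xi,t) = 2 \sin(8 t) \sin(4 \xi) - \sin(2 \xi) \cos(4 t)$.
Transform back: $y(\xi,t) = e^{2\xi}u(\xi,t)$.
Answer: $y(\xi, t) = - e^{2 \xi} \sin(2 \xi) \cos(4 t) + 2 e^{2 \xi} \sin(4 \xi) \sin(8 t)$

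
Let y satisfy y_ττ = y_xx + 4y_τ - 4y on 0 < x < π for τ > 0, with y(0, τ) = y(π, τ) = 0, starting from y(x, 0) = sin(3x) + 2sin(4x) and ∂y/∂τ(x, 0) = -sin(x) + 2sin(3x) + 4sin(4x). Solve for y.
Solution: Substitute y = exp(2τ)u.
Then y_τ = exp(2τ)(u_τ + 2u), y_ττ = exp(2τ)(u_ττ + 4u_τ + 4u), y_xx = exp(2τ)u_xx; substituting and dividing by exp(2τ), the lower-order terms cancel: u_ττ = u_xx (standard wave equation).
Data for u: u(x,0) = y(x,0) = sin(3x) + 2sin(4x); u_τ(x,0) = y_τ(x,0) - 2y(x,0) = -sin(x). The boundary conditions carry over: u(0,τ) = u(π,τ) = 0.
Separating variables: u = Σ [A_n cos(ω_n τ) + B_n sin(ω_n τ)] sin(nx), ω_n = n. From ICs (B_n = velocity coefficient / ω_n): A_3=1, A_4=2, B_1=-1.
So u(x,τ) = -sin(x)sin(τ) + sin(3x)cos(3τ) + 2sin(4x)cos(4τ), and y(x,τ) = exp(2τ)u(x,τ).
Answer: y(x, τ) = -exp(2τ)sin(x)sin(τ) + exp(2τ)sin(3x)cos(3τ) + 2exp(2τ)sin(4x)cos(4τ)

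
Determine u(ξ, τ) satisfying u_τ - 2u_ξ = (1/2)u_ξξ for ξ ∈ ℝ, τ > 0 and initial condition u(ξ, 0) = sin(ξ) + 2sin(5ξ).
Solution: Change to a moving frame: let η = ξ + 2τ, σ = τ and write u(ξ,τ) = w(η,σ).
By the chain rule u_τ = w_σ + 2w_η, u_ξ = w_η, u_ξξ = w_ηη.
Then u_τ - 2u_ξ = w_σ: the advection term cancels and the PDE becomes the heat equation w_σ = (1/2)w_ηη on η ∈ ℝ.
Initial data: w(η,0) = u(η,0) = sin(η) + 2sin(5η).
On η ∈ ℝ each mode satisfies (sin(nη))″ = -n² sin(nη), so exp(-n²σ/2) sin(nη) solves the heat equation; by superposition w(η,σ) = Σ c_n exp(-n²σ/2) sin(nη).
Reading off the coefficients: c_1=1, c_5=2, so w(η,σ) = exp(-σ/2)sin(η) + 2exp(-25σ/2)sin(5η).
Substituting back η = ξ + 2τ, σ = τ: u(ξ,τ) = w(ξ + 2τ, τ).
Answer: u(ξ, τ) = exp(-τ/2)sin(ξ + 2τ) + 2exp(-25τ/2)sin(5ξ + 10τ)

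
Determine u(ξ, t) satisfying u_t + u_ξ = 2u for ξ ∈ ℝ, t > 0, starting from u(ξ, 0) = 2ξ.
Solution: Substitute u = exp(2t)w.
Then u_t = exp(2t)(w_t + 2w), u_ξ = exp(2t)w_ξ; substituting and dividing by exp(2t), the lower-order terms cancel: w_t + w_ξ = 0 (standard advection equation).
Data for w: w(ξ,0) = u(ξ,0) = 2ξ.
By characteristics (dξ/dt = 1), w(ξ,t) = f(ξ - t) with f = w(·, 0).
So w(ξ,t) = -2t + 2ξ, and u(ξ,t) = exp(2t)w(ξ,t).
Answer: u(ξ, t) = -2texp(2t) + 2ξexp(2t)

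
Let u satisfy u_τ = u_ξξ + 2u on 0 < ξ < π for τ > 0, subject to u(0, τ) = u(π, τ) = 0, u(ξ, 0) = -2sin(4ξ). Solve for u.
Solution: Substitute u = exp(2τ)w, i.e. w = exp(-2τ)u.
By the product rule, u_τ = exp(2τ)(w_τ + 2w), u_ξξ = exp(2τ)w_ξξ.
Substituting into the PDE and dividing by exp(2τ): w_τ + 2w = w_ξξ + 2w.
The lower-order terms cancel, leaving the standard heat equation w_τ = w_ξξ.
Initial data for w: w(ξ,0) = u(ξ,0) = -2sin(4ξ). The boundary conditions carry over: w(0,τ) = w(π,τ) = 0.
Solve for w:
  Using separation of variables w = X(ξ)T(τ):
  Eigenfunctions: sin(nξ), n = 1, 2, 3, ...
  General solution: w(ξ, τ) = Σ c_n sin(nξ) exp(-n² τ)
  Matching w(ξ,0) = -2sin(4ξ) term by term: c_4=-2.
Hence w(ξ,τ) = -2exp(-16τ)sin(4ξ).
Transform back: u(ξ,τ) = exp(2τ)w(ξ,τ).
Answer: u(ξ, τ) = -2exp(-14τ)sin(4ξ)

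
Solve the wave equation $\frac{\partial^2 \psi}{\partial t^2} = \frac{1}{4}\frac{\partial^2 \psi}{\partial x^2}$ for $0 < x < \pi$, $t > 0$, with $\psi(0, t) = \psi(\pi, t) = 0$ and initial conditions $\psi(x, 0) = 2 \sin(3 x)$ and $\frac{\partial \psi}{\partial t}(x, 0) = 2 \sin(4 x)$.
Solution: Using separation of variables $\psi = X(x)T(t)$:
Eigenfunctions: $\sin(nx)$, $n = 1, 2, 3, \ldots$
General solution: $\psi(x, t) = \sum [A_n \cos(n t/2) + B_n \sin(n t/2)] \sin(nx)$
From $\psi(x,0) = 2 \sin(3 x)$: $A_3=2$. From $\psi_t(x,0) = 2 \sin(4 x)$, using $\psi_t(x,0) = \sum \omega_n B_n \sin(nx)$ with $\omega_n = n/2$: $B_4 = 2/2 = 1$.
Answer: $\psi(x, t) = \sin(2 t) \sin(4 x) + 2 \sin(3 x) \cos(3 t/2)$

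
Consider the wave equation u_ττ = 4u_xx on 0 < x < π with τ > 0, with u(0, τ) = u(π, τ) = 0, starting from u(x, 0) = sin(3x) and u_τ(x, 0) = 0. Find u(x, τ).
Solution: Separating variables: u = Σ [A_n cos(ω_n τ) + B_n sin(ω_n τ)] sin(nx), ω_n = 2n. From ICs: A_3=1.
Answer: u(x, τ) = sin(3x)cos(6τ)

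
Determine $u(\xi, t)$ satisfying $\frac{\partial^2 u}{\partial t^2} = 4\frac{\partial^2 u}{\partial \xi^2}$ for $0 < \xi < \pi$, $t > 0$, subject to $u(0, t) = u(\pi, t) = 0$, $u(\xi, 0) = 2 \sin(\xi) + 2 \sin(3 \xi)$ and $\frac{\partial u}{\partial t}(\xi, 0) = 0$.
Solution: Separating variables: $u = \sum [A_n \cos(\omega_n t) + B_n \sin(\omega_n t)] \sin(n\xi)$, $\omega_n = 2n$. From ICs: $A_1=2, A_3=2$.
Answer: $u(\xi, t) = 2 \sin(\xi) \cos(2 t) + 2 \sin(3 \xi) \cos(6 t)$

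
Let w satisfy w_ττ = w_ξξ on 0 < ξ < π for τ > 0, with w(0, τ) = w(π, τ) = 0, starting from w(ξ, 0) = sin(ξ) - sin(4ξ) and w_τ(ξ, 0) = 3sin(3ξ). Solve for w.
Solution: Using separation of variables w = X(ξ)T(τ):
Eigenfunctions: sin(nξ), n = 1, 2, 3, ...
General solution: w(ξ, τ) = Σ [A_n cos(n τ) + B_n sin(n τ)] sin(nξ)
From w(ξ,0) = sin(ξ) - sin(4ξ): A_1=1, A_4=-1. From w_τ(ξ,0) = 3sin(3ξ), using w_τ(ξ,0) = Σ ω_n B_n sin(nξ) with ω_n = n: B_3 = 3/3 = 1.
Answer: w(ξ, τ) = sin(ξ)cos(τ) + sin(3ξ)sin(3τ) - sin(4ξ)cos(4τ)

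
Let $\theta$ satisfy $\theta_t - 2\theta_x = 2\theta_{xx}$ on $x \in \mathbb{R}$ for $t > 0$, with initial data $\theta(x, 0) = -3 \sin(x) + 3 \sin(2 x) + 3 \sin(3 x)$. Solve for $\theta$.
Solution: Moving frame: $\eta = x + 2t$, $\sigma = t$, $\theta = u(\eta,\sigma)$, so $\theta_t = u_{\sigma} + 2u_{\eta}$ and $\theta_{xx} = u_{\eta\eta}$.
Hence $\theta_t - 2\theta_x = u_{\sigma}$ and the PDE becomes the heat equation $u_{\sigma} = 2u_{\eta\eta}$ on $\eta \in \mathbb{R}$.
Initial data: $u(\eta,0) = \theta(\eta,0) = -3 \sin(\eta) + 3 \sin(2 \eta) + 3 \sin(3 \eta)$. Each mode $\sin(n\eta)$ decays as $e^{-2n^2\sigma}$ on $\mathbb{R}$, so $u(\eta,\sigma) = \sum c_n e^{-2n^2\sigma} \sin(n\eta)$ with $c_1=-3, c_2=3, c_3=3$: $u(\eta,\sigma) = -3 e^{-2 \sigma} \sin(\eta) + 3 e^{-8 \sigma} \sin(2 \eta) + 3 e^{-18 \sigma} \sin(3 \eta)$.
Substituting back: $\theta(x,t) = u(x + 2t, t)$.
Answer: $\theta(x, t) = -3 e^{-2 t} \sin(2 t + x) + 3 e^{-8 t} \sin(4 t + 2 x) + 3 e^{-18 t} \sin(6 t + 3 x)$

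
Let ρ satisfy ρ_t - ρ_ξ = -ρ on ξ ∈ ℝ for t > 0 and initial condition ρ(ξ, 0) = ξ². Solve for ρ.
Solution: Substitute ρ = exp(-t)u, i.e. u = exp(t)ρ.
By the product rule, ρ_t = exp(-t)(u_t - u), ρ_ξ = exp(-t)u_ξ.
Substituting into the PDE and dividing by exp(-t): u_t - u - u_ξ = -u.
The lower-order terms cancel, leaving the standard advection equation u_t - u_ξ = 0.
Initial data for u: u(ξ,0) = ρ(ξ,0) = ξ².
Solve for u:
  By method of characteristics (waves move left with speed 1):
  Along characteristics ξ + t = const, u is constant, so u(ξ,t) = f(ξ + t) with f = u(·, 0).
Hence u(ξ,t) = t² + 2tξ + ξ².
Transform back: ρ(ξ,t) = exp(-t)u(ξ,t).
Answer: ρ(ξ, t) = t²exp(-t) + 2tξexp(-t) + ξ²exp(-t)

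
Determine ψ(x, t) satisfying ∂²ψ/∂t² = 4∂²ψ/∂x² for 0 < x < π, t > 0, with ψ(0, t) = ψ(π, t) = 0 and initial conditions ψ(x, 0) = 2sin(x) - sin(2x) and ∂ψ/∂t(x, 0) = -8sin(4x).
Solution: Using separation of variables ψ = X(x)T(t):
Eigenfunctions: sin(nx), n = 1, 2, 3, ...
General solution: ψ(x, t) = Σ [A_n cos(2n t) + B_n sin(2n t)] sin(nx)
From ψ(x,0) = 2sin(x) - sin(2x): A_1=2, A_2=-1. From ψ_t(x,0) = -8sin(4x), using ψ_t(x,0) = Σ ω_n B_n sin(nx) with ω_n = 2n: B_4 = (-8)/8 = -1.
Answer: ψ(x, t) = -sin(8t)sin(4x) + 2sin(x)cos(2t) - sin(2x)cos(4t)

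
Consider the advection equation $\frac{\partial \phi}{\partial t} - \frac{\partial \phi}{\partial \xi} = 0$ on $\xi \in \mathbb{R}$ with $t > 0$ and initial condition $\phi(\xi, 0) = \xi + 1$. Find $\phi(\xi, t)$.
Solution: By characteristics ($d\xi/dt = -1$), $\phi(\xi,t) = f(\xi + t)$ with $f = \phi( \cdot , 0)$.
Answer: $\phi(\xi, t) = \xi + t + 1$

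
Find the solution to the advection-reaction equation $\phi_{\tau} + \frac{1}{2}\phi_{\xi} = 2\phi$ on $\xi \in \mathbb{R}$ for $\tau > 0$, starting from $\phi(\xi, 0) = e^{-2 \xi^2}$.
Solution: Substitute $\phi = e^{2\tau}u$.
Then $\phi_{\tau} = e^{2\tau}(u_{\tau} + 2u)$, $\phi_{\xi} = e^{2\tau}u_{\xi}$; substituting and dividing by $e^{2\tau}$, the lower-order terms cancel: $u_{\tau} + \frac{1}{2}u_{\xi} = 0$ (standard advection equation).
Data for $u$: $u(\xi,0) = \phi(\xi,0) = e^{-2 \xi^2}$.
By characteristics ($d\xi/d\tau = 1/2$), $u(\xi,\tau) = f(\xi - \frac{1}{2}\tau)$ with $f = u( \cdot , 0)$.
So $u(\xi,\tau) = e^{-2 (\xi - \tau/2)^2}$, and $\phi(\xi,\tau) = e^{2\tau}u(\xi,\tau)$.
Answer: $\phi(\xi, \tau) = e^{2 \tau} e^{-2 (-\tau/2 + \xi)^2}$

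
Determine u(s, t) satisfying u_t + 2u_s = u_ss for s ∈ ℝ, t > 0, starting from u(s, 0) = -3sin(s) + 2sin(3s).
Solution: Moving frame: η = s - 2t, σ = t, u = w(η,σ), so u_t = w_σ - 2w_η and u_ss = w_ηη.
Hence u_t + 2u_s = w_σ and the PDE becomes the heat equation w_σ = w_ηη on η ∈ ℝ.
Initial data: w(η,0) = u(η,0) = -3sin(η) + 2sin(3η). Each mode sin(nη) decays as exp(-n²σ) on ℝ, so w(η,σ) = Σ c_n exp(-n²σ) sin(nη) with c_1=-3, c_3=2: w(η,σ) = -3exp(-σ)sin(η) + 2exp(-9σ)sin(3η).
Substituting back: u(s,t) = w(s - 2t, t).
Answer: u(s, t) = -3exp(-t)sin(s - 2t) + 2exp(-9t)sin(3s - 6t)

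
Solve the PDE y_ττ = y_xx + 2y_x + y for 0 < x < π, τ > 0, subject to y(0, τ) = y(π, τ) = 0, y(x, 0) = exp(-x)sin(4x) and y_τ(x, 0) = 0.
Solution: Substitute y = exp(-x)u, i.e. u = exp(x)y.
By the product rule, y_x = exp(-x)(u_x - u), y_xx = exp(-x)(u_xx - 2u_x + u), y_ττ = exp(-x)u_ττ.
Substituting into the PDE and dividing by exp(-x): u_ττ = (u_xx - 2u_x + u) + 2(u_x - u) + u.
The lower-order terms cancel, leaving the standard wave equation u_ττ = u_xx.
Initial data for u: u(x,0) = exp(x)y(x,0) = sin(4x); u_τ(x,0) = exp(x)y_τ(x,0) = 0. The boundary conditions carry over: u(0,τ) = u(π,τ) = 0.
Solve for u:
  Using separation of variables u = X(x)T(τ):
  Eigenfunctions: sin(nx), n = 1, 2, 3, ...
  General solution: u(x, τ) = Σ [A_n cos(n τ) + B_n sin(n τ)] sin(nx)
  From u(x,0) = sin(4x): A_4=1. From u_τ(x,0) = 0: all B_n = 0.
Hence u(x,τ) = sin(4x)cos(4τ).
Transform back: y(x,τ) = exp(-x)u(x,τ).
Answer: y(x, τ) = exp(-x)sin(4x)cos(4τ)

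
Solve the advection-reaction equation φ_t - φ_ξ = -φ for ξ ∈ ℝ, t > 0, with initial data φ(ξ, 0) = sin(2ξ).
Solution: Substitute φ = exp(-t)u, i.e. u = exp(t)φ.
By the product rule, φ_t = exp(-t)(u_t - u), φ_ξ = exp(-t)u_ξ.
Substituting into the PDE and dividing by exp(-t): u_t - u - u_ξ = -u.
The lower-order terms cancel, leaving the standard advection equation u_t - u_ξ = 0.
Initial data for u: u(ξ,0) = φ(ξ,0) = sin(2ξ).
Solve for u:
  By method of characteristics (waves move left with speed 1):
  Along characteristics ξ + t = const, u is constant, so u(ξ,t) = f(ξ + t) with f = u(·, 0).
Hence u(ξ,t) = sin(2t + 2ξ).
Transform back: φ(ξ,t) = exp(-t)u(ξ,t).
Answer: φ(ξ, t) = exp(-t)sin(2t + 2ξ)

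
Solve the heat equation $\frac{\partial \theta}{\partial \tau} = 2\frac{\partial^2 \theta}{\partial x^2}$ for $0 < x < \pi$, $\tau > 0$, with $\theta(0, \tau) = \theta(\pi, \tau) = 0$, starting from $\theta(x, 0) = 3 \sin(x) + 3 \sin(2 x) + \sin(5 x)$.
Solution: Using separation of variables $\theta = X(x)G(\tau)$:
Eigenfunctions: $\sin(nx)$, $n = 1, 2, 3, \ldots$
General solution: $\theta(x, \tau) = \sum c_n \sin(nx) e^{-2n^2 \tau}$
Matching $\theta(x,0) = 3 \sin(x) + 3 \sin(2 x) + \sin(5 x)$ term by term: $c_1=3, c_2=3, c_5=1$.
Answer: $\theta(x, \tau) = 3 e^{-2 \tau} \sin(x) + 3 e^{-8 \tau} \sin(2 x) + e^{-50 \tau} \sin(5 x)$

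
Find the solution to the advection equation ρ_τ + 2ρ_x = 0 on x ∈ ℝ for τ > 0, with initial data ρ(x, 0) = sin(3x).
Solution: By characteristics (dx/dτ = 2), ρ(x,τ) = f(x - 2τ) with f = ρ(·, 0).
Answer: ρ(x, τ) = sin(3x - 6τ)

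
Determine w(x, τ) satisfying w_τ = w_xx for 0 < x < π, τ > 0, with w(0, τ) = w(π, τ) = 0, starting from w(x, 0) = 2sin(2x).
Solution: Using separation of variables w = X(x)T(τ):
Eigenfunctions: sin(nx), n = 1, 2, 3, ...
General solution: w(x, τ) = Σ c_n sin(nx) exp(-n² τ)
Matching w(x,0) = 2sin(2x) term by term: c_2=2.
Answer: w(x, τ) = 2exp(-4τ)sin(2x)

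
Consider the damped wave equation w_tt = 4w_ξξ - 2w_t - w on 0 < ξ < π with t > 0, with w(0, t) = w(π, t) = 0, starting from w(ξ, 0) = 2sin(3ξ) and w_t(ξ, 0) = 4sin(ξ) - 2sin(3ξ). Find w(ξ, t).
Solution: Substitute w = exp(-t)u.
Then w_t = exp(-t)(u_t - u), w_tt = exp(-t)(u_tt - 2u_t + u), w_ξξ = exp(-t)u_ξξ; substituting and dividing by exp(-t), the lower-order terms cancel: u_tt = 4u_ξξ (standard wave equation).
Data for u: u(ξ,0) = w(ξ,0) = 2sin(3ξ); u_t(ξ,0) = w_t(ξ,0) + w(ξ,0) = 4sin(ξ). The boundary conditions carry over: u(0,t) = u(π,t) = 0.
Separating variables: u = Σ [A_n cos(ω_n t) + B_n sin(ω_n t)] sin(nξ), ω_n = 2n. From ICs (B_n = velocity coefficient / ω_n): A_3=2, B_1=2.
So u(ξ,t) = 2sin(2t)sin(ξ) + 2sin(3ξ)cos(6t), and w(ξ,t) = exp(-t)u(ξ,t).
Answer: w(ξ, t) = 2exp(-t)sin(2t)sin(ξ) + 2exp(-t)sin(3ξ)cos(6t)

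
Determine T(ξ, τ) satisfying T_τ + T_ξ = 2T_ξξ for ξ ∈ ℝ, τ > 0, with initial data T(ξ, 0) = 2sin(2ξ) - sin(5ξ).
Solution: Change to a moving frame: let η = ξ - τ, σ = τ and write T(ξ,τ) = u(η,σ).
By the chain rule T_τ = u_σ - u_η, T_ξ = u_η, T_ξξ = u_ηη.
Then T_τ + T_ξ = u_σ: the advection term cancels and the PDE becomes the heat equation u_σ = 2u_ηη on η ∈ ℝ.
Initial data: u(η,0) = T(η,0) = 2sin(2η) - sin(5η).
On η ∈ ℝ each mode satisfies (sin(nη))″ = -n² sin(nη), so exp(-2n²σ) sin(nη) solves the heat equation; by superposition u(η,σ) = Σ c_n exp(-2n²σ) sin(nη).
Reading off the coefficients: c_2=2, c_5=-1, so u(η,σ) = 2exp(-8σ)sin(2η) - exp(-50σ)sin(5η).
Substituting back η = ξ - τ, σ = τ: T(ξ,τ) = u(ξ - τ, τ).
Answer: T(ξ, τ) = 2exp(-8τ)sin(2ξ - 2τ) - exp(-50τ)sin(5ξ - 5τ)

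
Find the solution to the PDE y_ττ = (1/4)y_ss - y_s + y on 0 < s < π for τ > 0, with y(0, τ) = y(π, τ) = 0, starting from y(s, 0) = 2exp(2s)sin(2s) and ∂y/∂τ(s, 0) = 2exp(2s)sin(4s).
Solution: Substitute y = exp(2s)u, i.e. u = exp(-2s)y.
By the product rule, y_s = exp(2s)(u_s + 2u), y_ss = exp(2s)(u_ss + 4u_s + 4u), y_ττ = exp(2s)u_ττ.
Substituting into the PDE and dividing by exp(2s): u_ττ = (1/4)(u_ss + 4u_s + 4u) - (u_s + 2u) + u.
The lower-order terms cancel, leaving the standard wave equation u_ττ = (1/4)u_ss.
Initial data for u: u(s,0) = exp(-2s)y(s,0) = 2sin(2s); u_τ(s,0) = exp(-2s)y_τ(s,0) = 2sin(4s). The boundary conditions carry over: u(0,τ) = u(π,τ) = 0.
Solve for u:
  Using separation of variables u = X(s)T(τ):
  Eigenfunctions: sin(ns), n = 1, 2, 3, ...
  General solution: u(s, τ) = Σ [A_n cos(n τ/2) + B_n sin(n τ/2)] sin(ns)
  From u(s,0) = 2sin(2s): A_2=2. From u_τ(s,0) = 2sin(4s), using u_τ(s,0) = Σ ω_n B_n sin(ns) with ω_n = n/2: B_4 = 2/2 = 1.
Hence u(s,τ) = 2sin(2s)cos(τ) + sin(4s)sin(2τ).
Transform back: y(s,τ) = exp(2s)u(s,τ).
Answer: y(s, τ) = 2exp(2s)sin(2s)cos(τ) + exp(2s)sin(4s)sin(2τ)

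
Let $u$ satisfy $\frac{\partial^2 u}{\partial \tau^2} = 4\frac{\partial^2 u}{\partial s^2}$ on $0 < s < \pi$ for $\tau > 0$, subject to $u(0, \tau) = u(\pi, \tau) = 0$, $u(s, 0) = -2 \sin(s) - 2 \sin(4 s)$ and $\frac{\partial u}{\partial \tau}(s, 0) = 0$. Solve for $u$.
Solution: Using separation of variables $u = X(s)T(\tau)$:
Eigenfunctions: $\sin(ns)$, $n = 1, 2, 3, \ldots$
General solution: $u(s, \tau) = \sum [A_n \cos(2n \tau) + B_n \sin(2n \tau)] \sin(ns)$
From $u(s,0) = -2 \sin(s) - 2 \sin(4 s)$: $A_1=-2, A_4=-2$. From $u_{\tau}(s,0) = 0$: all $B_n = 0$.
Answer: $u(s, \tau) = -2 \sin(s) \cos(2 \tau) - 2 \sin(4 s) \cos(8 \tau)$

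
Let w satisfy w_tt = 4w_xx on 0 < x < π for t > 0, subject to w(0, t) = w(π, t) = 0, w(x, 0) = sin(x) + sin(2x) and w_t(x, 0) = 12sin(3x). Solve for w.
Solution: Separating variables: w = Σ [A_n cos(ω_n t) + B_n sin(ω_n t)] sin(nx), ω_n = 2n. From ICs (B_n = velocity coefficient / ω_n): A_1=1, A_2=1, B_3=2.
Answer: w(x, t) = 2sin(6t)sin(3x) + sin(x)cos(2t) + sin(2x)cos(4t)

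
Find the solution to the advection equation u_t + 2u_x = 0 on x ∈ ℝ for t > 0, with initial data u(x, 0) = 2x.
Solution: By method of characteristics (waves move right with speed 2):
Along characteristics x - 2t = const, u is constant, so u(x,t) = f(x - 2t) with f = u(·, 0).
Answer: u(x, t) = -4t + 2x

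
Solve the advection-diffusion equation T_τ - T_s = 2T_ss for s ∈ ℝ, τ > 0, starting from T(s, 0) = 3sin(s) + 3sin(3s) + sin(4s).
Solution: Change to a moving frame: let η = s + τ, σ = τ and write T(s,τ) = u(η,σ).
By the chain rule T_τ = u_σ + u_η, T_s = u_η, T_ss = u_ηη.
Then T_τ - T_s = u_σ: the advection term cancels and the PDE becomes the heat equation u_σ = 2u_ηη on η ∈ ℝ.
Initial data: u(η,0) = T(η,0) = 3sin(η) + 3sin(3η) + sin(4η).
On η ∈ ℝ each mode satisfies (sin(nη))″ = -n² sin(nη), so exp(-2n²σ) sin(nη) solves the heat equation; by superposition u(η,σ) = Σ c_n exp(-2n²σ) sin(nη).
Reading off the coefficients: c_1=3, c_3=3, c_4=1, so u(η,σ) = 3exp(-2σ)sin(η) + 3exp(-18σ)sin(3η) + exp(-32σ)sin(4η).
Substituting back η = s + τ, σ = τ: T(s,τ) = u(s + τ, τ).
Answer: T(s, τ) = 3exp(-2τ)sin(s + τ) + 3exp(-18τ)sin(3s + 3τ) + exp(-32τ)sin(4s + 4τ)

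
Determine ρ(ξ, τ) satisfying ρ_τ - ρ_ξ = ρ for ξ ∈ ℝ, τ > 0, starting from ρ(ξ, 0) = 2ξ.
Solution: Substitute ρ = exp(τ)u, i.e. u = exp(-τ)ρ.
By the product rule, ρ_τ = exp(τ)(u_τ + u), ρ_ξ = exp(τ)u_ξ.
Substituting into the PDE and dividing by exp(τ): u_τ + u - u_ξ = u.
The lower-order terms cancel, leaving the standard advection equation u_τ - u_ξ = 0.
Initial data for u: u(ξ,0) = ρ(ξ,0) = 2ξ.
Solve for u:
  By method of characteristics (waves move left with speed 1):
  Along characteristics ξ + τ = const, u is constant, so u(ξ,τ) = f(ξ + τ) with f = u(·, 0).
Hence u(ξ,τ) = 2ξ + 2τ.
Transform back: ρ(ξ,τ) = exp(τ)u(ξ,τ).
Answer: ρ(ξ, τ) = 2ξexp(τ) + 2τexp(τ)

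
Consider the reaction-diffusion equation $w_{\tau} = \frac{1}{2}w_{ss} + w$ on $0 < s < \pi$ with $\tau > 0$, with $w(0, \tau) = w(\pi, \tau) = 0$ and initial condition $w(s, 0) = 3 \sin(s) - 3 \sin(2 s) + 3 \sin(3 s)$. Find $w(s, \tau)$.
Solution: Substitute $w = e^{\tau}u$, i.e. $u = e^{-\tau}w$.
By the product rule, $w_{\tau} = e^{\tau}(u_{\tau} + u)$, $w_{ss} = e^{\tau}u_{ss}$.
Substituting into the PDE and dividing by $e^{\tau}$: $u_{\tau} + u = \frac{1}{2}u_{ss} + u$.
The lower-order terms cancel, leaving the standard heat equation $u_{\tau} = \frac{1}{2}u_{ss}$.
Initial data for $u$: $u(s,0) = w(s,0) = 3 \sin(s) - 3 \sin(2 s) + 3 \sin(3 s)$. The boundary conditions carry over: $u(0,\tau) = u(\pi,\tau) = 0$.
Solve for $u$:
  Using separation of variables $u = X(s)T(\tau)$:
  Eigenfunctions: $\sin(ns)$, $n = 1, 2, 3, \ldots$
  General solution: $u(s, \tau) = \sum c_n \sin(ns) e^{-n^2 \tau/2}$
  Matching $u(s,0) = 3 \sin(s) - 3 \sin(2 s) + 3 \sin(3 s)$ term by term: $c_1=3, c_2=-3, c_3=3$.
Hence $u(s,\tau) = -3 e^{-2 \tau} \sin(2 s) + 3 e^{-\tau/2} \sin(s) + 3 e^{-9 \tau/2} \sin(3 s)$.
Transform back: $w(s,\tau) = e^{\tau}u(s,\tau)$.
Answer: $w(s, \tau) = 3 e^{\tau/2} \sin(s) - 3 e^{-\tau} \sin(2 s) + 3 e^{-7 \tau/2} \sin(3 s)$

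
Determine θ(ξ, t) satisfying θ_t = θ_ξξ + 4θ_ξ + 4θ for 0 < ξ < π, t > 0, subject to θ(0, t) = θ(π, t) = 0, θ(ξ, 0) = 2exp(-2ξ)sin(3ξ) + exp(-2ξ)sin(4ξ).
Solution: Substitute θ = exp(-2ξ)u.
Then θ_ξ = exp(-2ξ)(u_ξ - 2u), θ_ξξ = exp(-2ξ)(u_ξξ - 4u_ξ + 4u), θ_t = exp(-2ξ)u_t; substituting and dividing by exp(-2ξ), the lower-order terms cancel: u_t = u_ξξ (standard heat equation).
Data for u: u(ξ,0) = exp(2ξ)θ(ξ,0) = 2sin(3ξ) + sin(4ξ). The boundary conditions carry over: u(0,t) = u(π,t) = 0.
Separating variables: u = Σ c_n exp(-n²t) sin(nξ). From u(ξ,0) = 2sin(3ξ) + sin(4ξ): c_3=2, c_4=1.
So u(ξ,t) = 2exp(-9t)sin(3ξ) + exp(-16t)sin(4ξ), and θ(ξ,t) = exp(-2ξ)u(ξ,t).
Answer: θ(ξ, t) = 2exp(-9t)exp(-2ξ)sin(3ξ) + exp(-16t)exp(-2ξ)sin(4ξ)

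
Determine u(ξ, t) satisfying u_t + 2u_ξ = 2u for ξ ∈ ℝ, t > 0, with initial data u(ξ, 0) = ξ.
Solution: Substitute u = exp(2t)w.
Then u_t = exp(2t)(w_t + 2w), u_ξ = exp(2t)w_ξ; substituting and dividing by exp(2t), the lower-order terms cancel: w_t + 2w_ξ = 0 (standard advection equation).
Data for w: w(ξ,0) = u(ξ,0) = ξ.
By characteristics (dξ/dt = 2), w(ξ,t) = f(ξ - 2t) with f = w(·, 0).
So w(ξ,t) = -2t + ξ, and u(ξ,t) = exp(2t)w(ξ,t).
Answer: u(ξ, t) = -2texp(2t) + ξexp(2t)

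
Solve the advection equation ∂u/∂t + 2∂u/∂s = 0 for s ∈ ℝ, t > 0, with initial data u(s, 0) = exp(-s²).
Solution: By characteristics (ds/dt = 2), u(s,t) = f(s - 2t) with f = u(·, 0).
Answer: u(s, t) = exp(-(s - 2t)²)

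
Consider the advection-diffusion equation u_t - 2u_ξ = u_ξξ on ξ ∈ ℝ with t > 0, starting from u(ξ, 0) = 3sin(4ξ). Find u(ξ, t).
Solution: Change to a moving frame: let η = ξ + 2t, σ = t and write u(ξ,t) = w(η,σ).
By the chain rule u_t = w_σ + 2w_η, u_ξ = w_η, u_ξξ = w_ηη.
Then u_t - 2u_ξ = w_σ: the advection term cancels and the PDE becomes the heat equation w_σ = w_ηη on η ∈ ℝ.
Initial data: w(η,0) = u(η,0) = 3sin(4η).
On η ∈ ℝ each mode satisfies (sin(nη))″ = -n² sin(nη), so exp(-n²σ) sin(nη) solves the heat equation; by superposition w(η,σ) = Σ c_n exp(-n²σ) sin(nη).
Reading off the coefficients: c_4=3, so w(η,σ) = 3exp(-16σ)sin(4η).
Substituting back η = ξ + 2t, σ = t: u(ξ,t) = w(ξ + 2t, t).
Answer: u(ξ, t) = 3exp(-16t)sin(8t + 4ξ)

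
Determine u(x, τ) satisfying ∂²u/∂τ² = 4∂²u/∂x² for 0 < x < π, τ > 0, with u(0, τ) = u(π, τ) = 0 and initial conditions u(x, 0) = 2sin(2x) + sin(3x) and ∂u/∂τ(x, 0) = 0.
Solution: Separating variables: u = Σ [A_n cos(ω_n τ) + B_n sin(ω_n τ)] sin(nx), ω_n = 2n. From ICs: A_2=2, A_3=1.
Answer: u(x, τ) = 2sin(2x)cos(4τ) + sin(3x)cos(6τ)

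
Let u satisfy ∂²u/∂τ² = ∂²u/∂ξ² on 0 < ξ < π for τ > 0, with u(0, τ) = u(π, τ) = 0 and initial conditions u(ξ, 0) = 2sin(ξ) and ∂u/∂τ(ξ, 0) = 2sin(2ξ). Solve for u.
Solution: Separating variables: u = Σ [A_n cos(ω_n τ) + B_n sin(ω_n τ)] sin(nξ), ω_n = n. From ICs (B_n = velocity coefficient / ω_n): A_1=2, B_2=1.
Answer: u(ξ, τ) = 2sin(ξ)cos(τ) + sin(2ξ)sin(2τ)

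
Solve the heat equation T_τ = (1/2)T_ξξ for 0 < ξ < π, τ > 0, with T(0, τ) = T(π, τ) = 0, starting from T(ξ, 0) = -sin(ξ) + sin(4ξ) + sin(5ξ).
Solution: Using separation of variables T = X(ξ)G(τ):
Eigenfunctions: sin(nξ), n = 1, 2, 3, ...
General solution: T(ξ, τ) = Σ c_n sin(nξ) exp(-n² τ/2)
Matching T(ξ,0) = -sin(ξ) + sin(4ξ) + sin(5ξ) term by term: c_1=-1, c_4=1, c_5=1.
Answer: T(ξ, τ) = exp(-8τ)sin(4ξ) - exp(-τ/2)sin(ξ) + exp(-25τ/2)sin(5ξ)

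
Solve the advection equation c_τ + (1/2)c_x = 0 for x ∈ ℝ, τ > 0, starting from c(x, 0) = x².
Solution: By characteristics (dx/dτ = 1/2), c(x,τ) = f(x - (1/2)τ) with f = c(·, 0).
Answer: c(x, τ) = x² - xτ + (1/4)τ²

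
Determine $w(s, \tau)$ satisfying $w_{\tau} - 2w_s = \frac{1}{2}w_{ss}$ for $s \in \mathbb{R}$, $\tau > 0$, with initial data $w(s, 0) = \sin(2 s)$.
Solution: Change to a moving frame: let $\eta = s + 2\tau$, $\sigma = \tau$ and write $w(s,\tau) = u(\eta,\sigma)$.
By the chain rule $w_{\tau} = u_{\sigma} + 2u_{\eta}$, $w_s = u_{\eta}$, $w_{ss} = u_{\eta\eta}$.
Then $w_{\tau} - 2w_s = u_{\sigma}$: the advection term cancels and the PDE becomes the heat equation $u_{\sigma} = \frac{1}{2}u_{\eta\eta}$ on $\eta \in \mathbb{R}$.
Initial data: $u(\eta,0) = w(\eta,0) = \sin(2 \eta)$.
On $\eta \in \mathbb{R}$ each mode satisfies $(\sin(n\eta))'' = -n^2 \sin(n\eta)$, so $e^{-n^2\sigma/2} \sin(n\eta)$ solves the heat equation; by superposition $u(\eta,\sigma) = \sum c_n e^{-n^2\sigma/2} \sin(n\eta)$.
Reading off the coefficients: $c_2=1$, so $u(\eta,\sigma) = e^{-2 \sigma} \sin(2 \eta)$.
Substituting back $\eta = s + 2\tau$, $\sigma = \tau$: $w(s,\tau) = u(s + 2\tau, \tau)$.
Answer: $w(s, \tau) = e^{-2 \tau} \sin(4 \tau + 2 s)$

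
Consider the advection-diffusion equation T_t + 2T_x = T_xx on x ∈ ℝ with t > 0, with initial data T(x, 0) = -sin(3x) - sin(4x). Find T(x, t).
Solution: Moving frame: η = x - 2t, σ = t, T = u(η,σ), so T_t = u_σ - 2u_η and T_xx = u_ηη.
Hence T_t + 2T_x = u_σ and the PDE becomes the heat equation u_σ = u_ηη on η ∈ ℝ.
Initial data: u(η,0) = T(η,0) = -sin(3η) - sin(4η). Each mode sin(nη) decays as exp(-n²σ) on ℝ, so u(η,σ) = Σ c_n exp(-n²σ) sin(nη) with c_3=-1, c_4=-1: u(η,σ) = -exp(-9σ)sin(3η) - exp(-16σ)sin(4η).
Substituting back: T(x,t) = u(x - 2t, t).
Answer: T(x, t) = exp(-9t)sin(6t - 3x) + exp(-16t)sin(8t - 4x)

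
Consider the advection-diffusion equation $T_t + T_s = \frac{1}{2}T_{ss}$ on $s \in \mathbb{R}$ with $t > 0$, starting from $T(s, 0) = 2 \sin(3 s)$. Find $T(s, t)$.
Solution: Change to a moving frame: let $\eta = s - t$, $\sigma = t$ and write $T(s,t) = u(\eta,\sigma)$.
By the chain rule $T_t = u_{\sigma} - u_{\eta}$, $T_s = u_{\eta}$, $T_{ss} = u_{\eta\eta}$.
Then $T_t + T_s = u_{\sigma}$: the advection term cancels and the PDE becomes the heat equation $u_{\sigma} = \frac{1}{2}u_{\eta\eta}$ on $\eta \in \mathbb{R}$.
Initial data: $u(\eta,0) = T(\eta,0) = 2 \sin(3 \eta)$.
On $\eta \in \mathbb{R}$ each mode satisfies $(\sin(n\eta))'' = -n^2 \sin(n\eta)$, so $e^{-n^2\sigma/2} \sin(n\eta)$ solves the heat equation; by superposition $u(\eta,\sigma) = \sum c_n e^{-n^2\sigma/2} \sin(n\eta)$.
Reading off the coefficients: $c_3=2$, so $u(\eta,\sigma) = 2 e^{-9 \sigma/2} \sin(3 \eta)$.
Substituting back $\eta = s - t$, $\sigma = t$: $T(s,t) = u(s - t, t)$.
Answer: $T(s, t) = 2 e^{-9 t/2} \sin(3 s - 3 t)$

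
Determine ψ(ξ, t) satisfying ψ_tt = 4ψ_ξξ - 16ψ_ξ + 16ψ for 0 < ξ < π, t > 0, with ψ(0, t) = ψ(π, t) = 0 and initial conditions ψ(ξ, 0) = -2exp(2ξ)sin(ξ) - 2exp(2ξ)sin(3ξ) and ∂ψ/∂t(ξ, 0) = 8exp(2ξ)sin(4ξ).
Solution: Substitute ψ = exp(2ξ)u, i.e. u = exp(-2ξ)ψ.
By the product rule, ψ_ξ = exp(2ξ)(u_ξ + 2u), ψ_ξξ = exp(2ξ)(u_ξξ + 4u_ξ + 4u), ψ_tt = exp(2ξ)u_tt.
Substituting into the PDE and dividing by exp(2ξ): u_tt = 4(u_ξξ + 4u_ξ + 4u) - 16(u_ξ + 2u) + 16u.
The lower-order terms cancel, leaving the standard wave equation u_tt = 4u_ξξ.
Initial data for u: u(ξ,0) = exp(-2ξ)ψ(ξ,0) = -2sin(ξ) - 2sin(3ξ); u_t(ξ,0) = exp(-2ξ)ψ_t(ξ,0) = 8sin(4ξ). The boundary conditions carry over: u(0,t) = u(π,t) = 0.
Solve for u:
  Using separation of variables u = X(ξ)T(t):
  Eigenfunctions: sin(nξ), n = 1, 2, 3, ...
  General solution: u(ξ, t) = Σ [A_n cos(2n t) + B_n sin(2n t)] sin(nξ)
  From u(ξ,0) = -2sin(ξ) - 2sin(3ξ): A_1=-2, A_3=-2. From u_t(ξ,0) = 8sin(4ξ), using u_t(ξ,0) = Σ ω_n B_n sin(nξ) with ω_n = 2n: B_4 = 8/8 = 1.
Hence u(ξ,t) = sin(8t)sin(4ξ) - 2sin(ξ)cos(2t) - 2sin(3ξ)cos(6t).
Transform back: ψ(ξ,t) = exp(2ξ)u(ξ,t).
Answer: ψ(ξ, t) = exp(2ξ)sin(8t)sin(4ξ) - 2exp(2ξ)sin(ξ)cos(2t) - 2exp(2ξ)sin(3ξ)cos(6t)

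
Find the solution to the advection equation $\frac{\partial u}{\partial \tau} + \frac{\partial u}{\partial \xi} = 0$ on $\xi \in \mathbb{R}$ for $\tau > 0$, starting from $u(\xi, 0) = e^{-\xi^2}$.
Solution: By method of characteristics (waves move right with speed 1):
Along characteristics $\xi - \tau =$ const, $u$ is constant, so $u(\xi,\tau) = f(\xi - \tau)$ with $f = u( \cdot , 0)$.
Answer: $u(\xi, \tau) = e^{-(-\tau + \xi)^2}$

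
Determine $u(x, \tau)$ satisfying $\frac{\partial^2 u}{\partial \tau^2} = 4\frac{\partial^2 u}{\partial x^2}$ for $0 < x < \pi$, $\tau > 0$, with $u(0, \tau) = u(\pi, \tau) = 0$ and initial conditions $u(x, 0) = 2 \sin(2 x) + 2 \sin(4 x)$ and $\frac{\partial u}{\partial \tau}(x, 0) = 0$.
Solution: Using separation of variables $u = X(x)T(\tau)$:
Eigenfunctions: $\sin(nx)$, $n = 1, 2, 3, \ldots$
General solution: $u(x, \tau) = \sum [A_n \cos(2n \tau) + B_n \sin(2n \tau)] \sin(nx)$
From $u(x,0) = 2 \sin(2 x) + 2 \sin(4 x)$: $A_2=2, A_4=2$. From $u_{\tau}(x,0) = 0$: all $B_n = 0$.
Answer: $u(x, \tau) = 2 \sin(2 x) \cos(4 \tau) + 2 \sin(4 x) \cos(8 \tau)$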